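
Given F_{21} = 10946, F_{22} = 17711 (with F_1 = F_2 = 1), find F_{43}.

By the addition formula F_{m+n} = F_m F_{n+1} + F_{m−1} F_n with m=22, n=21: F_{43} = 17711·17711 + 10946·10946 = 313679521 + 119814916 = 433494437.

433494437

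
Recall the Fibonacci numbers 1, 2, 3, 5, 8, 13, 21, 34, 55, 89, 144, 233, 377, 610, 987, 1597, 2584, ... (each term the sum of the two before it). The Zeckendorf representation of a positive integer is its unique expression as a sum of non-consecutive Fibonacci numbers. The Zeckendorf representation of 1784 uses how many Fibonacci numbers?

5

Greedy algorithm:
1597 ≤ 1784 < 2584, so take 1597; remainder 187
144 ≤ 187 < 233, so take 144; remainder 43
34 ≤ 43 < 55, so take 34; remainder 9
8 ≤ 9 < 13, so take 8; remainder 1
1 ≤ 1 < 2, so take 1; remainder 0
1784 = 1597 + 144 + 34 + 8 + 1, which has 5 terms.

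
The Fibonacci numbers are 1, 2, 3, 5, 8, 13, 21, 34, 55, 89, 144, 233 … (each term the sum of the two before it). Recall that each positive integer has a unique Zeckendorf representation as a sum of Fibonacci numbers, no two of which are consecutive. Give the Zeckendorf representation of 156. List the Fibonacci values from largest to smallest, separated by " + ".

144 + 8 + 3 + 1

156 − 144 = 12
12 − 8 = 4
4 − 3 = 1
1 − 1 = 0
So 156 = 144 + 8 + 3 + 1, with no two terms consecutive in the sequence.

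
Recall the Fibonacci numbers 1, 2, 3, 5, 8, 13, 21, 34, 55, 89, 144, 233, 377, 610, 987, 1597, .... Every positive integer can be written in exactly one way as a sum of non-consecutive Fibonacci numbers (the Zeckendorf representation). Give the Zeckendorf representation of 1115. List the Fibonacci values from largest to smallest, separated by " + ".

987 ≤ 1115 < 1597, so take 987; remainder 128
89 ≤ 128 < 144, so take 89; remainder 39
34 ≤ 39 < 55, so take 34; remainder 5
5 ≤ 5 < 8, so take 5; remainder 0
So 1115 = 987 + 89 + 34 + 5, with no two terms consecutive in the sequence.

987 + 89 + 34 + 5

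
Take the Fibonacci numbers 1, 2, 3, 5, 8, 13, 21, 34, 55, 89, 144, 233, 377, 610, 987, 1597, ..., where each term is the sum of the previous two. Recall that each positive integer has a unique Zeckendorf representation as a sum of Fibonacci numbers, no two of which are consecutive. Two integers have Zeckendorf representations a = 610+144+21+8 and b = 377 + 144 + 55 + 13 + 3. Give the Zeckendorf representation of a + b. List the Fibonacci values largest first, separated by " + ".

The two numbers are 783 and 592, so their sum is 1375.
1375: greatest Fibonacci not exceeding it is 987, leaving 388
388: greatest Fibonacci not exceeding it is 377, leaving 11
11: greatest Fibonacci not exceeding it is 8, leaving 3
3: greatest Fibonacci not exceeding it is 3, leaving 0

987 + 377 + 8 + 3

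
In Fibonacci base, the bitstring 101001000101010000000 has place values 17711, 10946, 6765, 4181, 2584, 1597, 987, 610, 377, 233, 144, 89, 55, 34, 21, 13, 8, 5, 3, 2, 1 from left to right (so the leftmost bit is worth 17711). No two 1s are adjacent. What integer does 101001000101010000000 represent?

26429

Summing the place values of the 1 bits: 17711 + 6765 + 1597 + 233 + 89 + 34 = 26429.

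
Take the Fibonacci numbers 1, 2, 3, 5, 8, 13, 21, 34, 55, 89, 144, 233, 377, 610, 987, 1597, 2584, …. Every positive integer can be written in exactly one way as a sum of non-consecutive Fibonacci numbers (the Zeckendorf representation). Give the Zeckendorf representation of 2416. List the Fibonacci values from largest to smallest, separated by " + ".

take 1597 (≤ 2416); 2416 − 1597 = 819
take 610 (≤ 819); 819 − 610 = 209
take 144 (≤ 209); 209 − 144 = 65
take 55 (≤ 65); 65 − 55 = 10
take 8 (≤ 10); 10 − 8 = 2
take 2 (≤ 2); 2 − 2 = 0
So 2416 = 1597 + 610 + 144 + 55 + 8 + 2, with no two terms consecutive in the sequence.

1597 + 610 + 144 + 55 + 8 + 2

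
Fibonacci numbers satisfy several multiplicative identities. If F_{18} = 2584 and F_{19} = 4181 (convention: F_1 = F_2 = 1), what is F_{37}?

24157817

By F_{2k+1} = F_k² + F_{k+1}²: F_{37} = 2584² + 4181² = 6677056 + 17480761 = 24157817.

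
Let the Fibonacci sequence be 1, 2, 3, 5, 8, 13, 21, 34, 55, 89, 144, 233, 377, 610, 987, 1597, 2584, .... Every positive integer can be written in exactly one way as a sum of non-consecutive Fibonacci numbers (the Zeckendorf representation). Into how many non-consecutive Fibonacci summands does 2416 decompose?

6

Greedy algorithm:
subtract 1597 from 2416: 819 remains
subtract 610 from 819: 209 remains
subtract 144 from 209: 65 remains
subtract 55 from 65: 10 remains
subtract 8 from 10: 2 remains
subtract 2 from 2: 0 remains
2416 = 1597 + 610 + 144 + 55 + 8 + 2, which has 6 terms.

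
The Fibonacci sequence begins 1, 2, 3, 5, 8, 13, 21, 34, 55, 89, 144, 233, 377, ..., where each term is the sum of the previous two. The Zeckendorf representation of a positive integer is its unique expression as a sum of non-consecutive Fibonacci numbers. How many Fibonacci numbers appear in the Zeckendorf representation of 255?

3

largest Fibonacci ≤ 255 is 233; 255 − 233 = 22
largest Fibonacci ≤ 22 is 21; 22 − 21 = 1
largest Fibonacci ≤ 1 is 1; 1 − 1 = 0
255 = 233 + 21 + 1, which has 3 terms.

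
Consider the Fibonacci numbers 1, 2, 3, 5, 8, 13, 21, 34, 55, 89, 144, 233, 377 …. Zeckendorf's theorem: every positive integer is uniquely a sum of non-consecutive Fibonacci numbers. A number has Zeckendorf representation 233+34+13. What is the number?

280

233+34+13 = 280.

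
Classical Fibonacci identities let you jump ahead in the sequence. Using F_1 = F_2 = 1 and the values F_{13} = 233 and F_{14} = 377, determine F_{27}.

196418

By F_{2k+1} = F_k² + F_{k+1}²: F_{27} = 233² + 377² = 54289 + 142129 = 196418.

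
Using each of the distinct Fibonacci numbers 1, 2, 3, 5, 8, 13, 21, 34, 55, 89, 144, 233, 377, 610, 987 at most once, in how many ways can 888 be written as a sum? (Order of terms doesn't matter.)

Each representation comes from the Zeckendorf form by replacing some F_k with F_{k−1} + F_{k−2} where possible.
888 = 610+233+34+8+3 = 610+233+34+8+2+1 = 610+233+21+13+8+3 = 610+144+89+34+8+3 = 610+233+34+5+3+2+1 = … (19 more), for 24 in all.

24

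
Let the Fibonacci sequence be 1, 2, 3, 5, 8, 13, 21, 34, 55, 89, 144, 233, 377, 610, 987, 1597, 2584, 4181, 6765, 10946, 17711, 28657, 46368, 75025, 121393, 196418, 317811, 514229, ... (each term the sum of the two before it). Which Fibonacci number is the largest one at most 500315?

317811

317811 ≤ 500315 < 514229, so the largest Fibonacci number not exceeding 500315 is 317811.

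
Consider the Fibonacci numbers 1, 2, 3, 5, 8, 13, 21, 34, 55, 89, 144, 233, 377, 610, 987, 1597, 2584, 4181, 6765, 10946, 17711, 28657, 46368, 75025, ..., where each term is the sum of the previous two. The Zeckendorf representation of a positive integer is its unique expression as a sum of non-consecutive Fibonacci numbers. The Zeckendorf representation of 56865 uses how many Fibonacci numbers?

8

Greedily peel off the largest Fibonacci term at each step:
46368 ≤ 56865 < 75025, so take 46368; remainder 10497
6765 ≤ 10497 < 10946, so take 6765; remainder 3732
2584 ≤ 3732 < 4181, so take 2584; remainder 1148
987 ≤ 1148 < 1597, so take 987; remainder 161
144 ≤ 161 < 233, so take 144; remainder 17
13 ≤ 17 < 21, so take 13; remainder 4
3 ≤ 4 < 5, so take 3; remainder 1
1 ≤ 1 < 2, so take 1; remainder 0
56865 = 46368 + 6765 + 2584 + 987 + 144 + 13 + 3 + 1, which has 8 terms.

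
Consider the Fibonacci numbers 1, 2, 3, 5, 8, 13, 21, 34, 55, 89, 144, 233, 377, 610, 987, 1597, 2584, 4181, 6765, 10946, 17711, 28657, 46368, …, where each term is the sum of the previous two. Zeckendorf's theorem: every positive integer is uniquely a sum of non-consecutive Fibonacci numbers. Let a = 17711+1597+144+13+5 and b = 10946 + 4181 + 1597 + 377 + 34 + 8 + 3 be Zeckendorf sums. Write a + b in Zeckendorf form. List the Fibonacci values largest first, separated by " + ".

The two numbers are 19470 and 17146, so their sum is 36616.
Greedily peel off the largest Fibonacci term at each step:
subtract 28657 from 36616: 7959 remains
subtract 6765 from 7959: 1194 remains
subtract 987 from 1194: 207 remains
subtract 144 from 207: 63 remains
subtract 55 from 63: 8 remains
subtract 8 from 8: 0 remains

28657 + 6765 + 987 + 144 + 55 + 8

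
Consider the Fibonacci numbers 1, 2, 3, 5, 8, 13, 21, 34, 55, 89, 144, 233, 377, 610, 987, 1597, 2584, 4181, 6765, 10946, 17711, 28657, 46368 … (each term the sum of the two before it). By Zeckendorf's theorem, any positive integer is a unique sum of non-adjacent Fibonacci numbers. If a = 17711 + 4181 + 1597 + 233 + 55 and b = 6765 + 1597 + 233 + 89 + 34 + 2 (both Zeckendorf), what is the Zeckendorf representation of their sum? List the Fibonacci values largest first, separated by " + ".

28657 + 2584 + 987 + 233 + 34 + 2

The two numbers are 23777 and 8720, so their sum is 32497.
largest Fibonacci ≤ 32497 is 28657; 32497 − 28657 = 3840
largest Fibonacci ≤ 3840 is 2584; 3840 − 2584 = 1256
largest Fibonacci ≤ 1256 is 987; 1256 − 987 = 269
largest Fibonacci ≤ 269 is 233; 269 − 233 = 36
largest Fibonacci ≤ 36 is 34; 36 − 34 = 2
largest Fibonacci ≤ 2 is 2; 2 − 2 = 0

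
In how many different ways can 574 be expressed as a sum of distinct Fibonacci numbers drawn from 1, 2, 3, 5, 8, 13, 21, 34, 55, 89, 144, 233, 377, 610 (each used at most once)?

574 = 377+144+34+13+5+1 = 377+144+34+13+3+2+1 = 377+89+55+34+13+5+1 = … (9 more), for 12 in all.

12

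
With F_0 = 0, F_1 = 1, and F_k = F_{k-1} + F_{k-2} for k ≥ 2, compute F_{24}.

46368

Iterating the recurrence up to F_{16} = 987 and F_{15} = 610:
F_{17} = F_{16} + F_{15} = 987 + 610 = 1597
F_{18} = F_{17} + F_{16} = 1597 + 987 = 2584
F_{19} = F_{18} + F_{17} = 2584 + 1597 = 4181
F_{20} = F_{19} + F_{18} = 4181 + 2584 = 6765
F_{21} = F_{20} + F_{19} = 6765 + 4181 = 10946
F_{22} = F_{21} + F_{20} = 10946 + 6765 = 17711
F_{23} = F_{22} + F_{21} = 17711 + 10946 = 28657
F_{24} = F_{23} + F_{22} = 28657 + 17711 = 46368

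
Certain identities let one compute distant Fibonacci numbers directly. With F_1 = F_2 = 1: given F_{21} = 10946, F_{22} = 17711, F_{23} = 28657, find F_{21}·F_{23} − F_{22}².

1

10946·28657 − 17711² = 313679522 − 313679521 = 1. (Cassini's identity: F_{k−1}F_{k+1} − F_k² = (−1)^k.)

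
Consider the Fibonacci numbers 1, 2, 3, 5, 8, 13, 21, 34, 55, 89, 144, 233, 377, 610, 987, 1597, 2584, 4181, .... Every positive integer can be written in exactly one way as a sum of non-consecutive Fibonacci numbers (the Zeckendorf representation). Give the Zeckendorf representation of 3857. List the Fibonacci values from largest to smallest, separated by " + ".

2584 ≤ 3857 < 4181, so take 2584; remainder 1273
987 ≤ 1273 < 1597, so take 987; remainder 286
233 ≤ 286 < 377, so take 233; remainder 53
34 ≤ 53 < 55, so take 34; remainder 19
13 ≤ 19 < 21, so take 13; remainder 6
5 ≤ 6 < 8, so take 5; remainder 1
1 ≤ 1 < 2, so take 1; remainder 0
So 3857 = 2584 + 987 + 233 + 34 + 13 + 5 + 1, with no two terms consecutive in the sequence.

2584 + 987 + 233 + 34 + 13 + 5 + 1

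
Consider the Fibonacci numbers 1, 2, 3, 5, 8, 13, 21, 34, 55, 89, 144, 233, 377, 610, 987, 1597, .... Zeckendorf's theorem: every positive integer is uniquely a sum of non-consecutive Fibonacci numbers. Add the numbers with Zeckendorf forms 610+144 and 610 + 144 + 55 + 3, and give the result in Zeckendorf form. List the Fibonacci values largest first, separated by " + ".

The two numbers are 754 and 812, so their sum is 1566.
Repeatedly subtract the largest Fibonacci number that fits:
1566: greatest Fibonacci not exceeding it is 987, leaving 579
579: greatest Fibonacci not exceeding it is 377, leaving 202
202: greatest Fibonacci not exceeding it is 144, leaving 58
58: greatest Fibonacci not exceeding it is 55, leaving 3
3: greatest Fibonacci not exceeding it is 3, leaving 0

987 + 377 + 144 + 55 + 3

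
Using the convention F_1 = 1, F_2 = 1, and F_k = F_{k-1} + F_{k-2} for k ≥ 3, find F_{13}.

233

Iterating the recurrence up to F_{9} = 34 and F_{8} = 21:
F_{10} = F_{9} + F_{8} = 34 + 21 = 55
F_{11} = F_{10} + F_{9} = 55 + 34 = 89
F_{12} = F_{11} + F_{10} = 89 + 55 = 144
F_{13} = F_{12} + F_{11} = 144 + 89 = 233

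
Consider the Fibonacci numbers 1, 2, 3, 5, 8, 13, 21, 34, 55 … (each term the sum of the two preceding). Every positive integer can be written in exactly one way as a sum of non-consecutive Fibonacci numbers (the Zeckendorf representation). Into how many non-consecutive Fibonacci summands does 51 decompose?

4

Repeatedly subtract the largest Fibonacci number that fits:
51: greatest Fibonacci not exceeding it is 34, leaving 17
17: greatest Fibonacci not exceeding it is 13, leaving 4
4: greatest Fibonacci not exceeding it is 3, leaving 1
1: greatest Fibonacci not exceeding it is 1, leaving 0
51 = 34 + 13 + 3 + 1, which has 4 terms.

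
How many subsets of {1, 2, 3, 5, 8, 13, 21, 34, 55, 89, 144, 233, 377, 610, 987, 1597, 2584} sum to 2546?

14

Starting from the Zeckendorf form and repeatedly splitting a term F_k into F_{k−1} + F_{k−2} (when neither is already used) reaches every representation.
2546 = 1597+610+233+89+13+3+1 = 1597+610+233+89+8+5+3+1 = 1597+610+233+55+34+13+3+1 = 1597+610+233+55+34+8+5+3+1 = 1597+610+144+89+55+34+13+3+1 = … (9 more), for 14 in all.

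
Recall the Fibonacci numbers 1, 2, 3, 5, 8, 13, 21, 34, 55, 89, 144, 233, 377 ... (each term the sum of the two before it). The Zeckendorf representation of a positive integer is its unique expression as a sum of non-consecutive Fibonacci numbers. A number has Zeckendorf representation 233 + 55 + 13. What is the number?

301

233 + 55 + 13 = 301.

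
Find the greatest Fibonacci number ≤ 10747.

6765 ≤ 10747 < 10946, so the largest Fibonacci number not exceeding 10747 is 6765.

6765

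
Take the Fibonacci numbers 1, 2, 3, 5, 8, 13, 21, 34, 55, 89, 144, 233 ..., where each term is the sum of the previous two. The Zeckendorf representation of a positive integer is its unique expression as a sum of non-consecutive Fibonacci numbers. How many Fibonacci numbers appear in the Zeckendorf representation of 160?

3

160 − 144 = 16
16 − 13 = 3
3 − 3 = 0
160 = 144 + 13 + 3, which has 3 terms.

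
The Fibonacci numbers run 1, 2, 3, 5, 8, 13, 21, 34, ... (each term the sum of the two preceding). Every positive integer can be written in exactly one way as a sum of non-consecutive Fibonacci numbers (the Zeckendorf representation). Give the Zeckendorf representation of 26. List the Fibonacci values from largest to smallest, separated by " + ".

26: greatest Fibonacci not exceeding it is 21, leaving 5
5: greatest Fibonacci not exceeding it is 5, leaving 0
So 26 = 21 + 5, with no two terms consecutive in the sequence.

21 + 5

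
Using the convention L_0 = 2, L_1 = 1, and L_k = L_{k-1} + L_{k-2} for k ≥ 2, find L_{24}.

Iterating the recurrence up to L_{20} = 15127 and L_{19} = 9349:
L_{21} = L_{20} + L_{19} = 15127 + 9349 = 24476
L_{22} = L_{21} + L_{20} = 24476 + 15127 = 39603
L_{23} = L_{22} + L_{21} = 39603 + 24476 = 64079
L_{24} = L_{23} + L_{22} = 64079 + 39603 = 103682

103682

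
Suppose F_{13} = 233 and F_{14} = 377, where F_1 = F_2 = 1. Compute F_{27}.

By F_{2k+1} = F_k² + F_{k+1}²: F_{27} = 233² + 377² = 54289 + 142129 = 196418.

196418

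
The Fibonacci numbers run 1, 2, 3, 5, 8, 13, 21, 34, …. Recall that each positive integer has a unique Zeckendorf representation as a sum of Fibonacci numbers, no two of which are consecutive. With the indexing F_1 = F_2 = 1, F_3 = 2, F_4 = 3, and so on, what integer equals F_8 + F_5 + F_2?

F_8 + F_5 + F_2 = 21 + 5 + 1 = 27.

27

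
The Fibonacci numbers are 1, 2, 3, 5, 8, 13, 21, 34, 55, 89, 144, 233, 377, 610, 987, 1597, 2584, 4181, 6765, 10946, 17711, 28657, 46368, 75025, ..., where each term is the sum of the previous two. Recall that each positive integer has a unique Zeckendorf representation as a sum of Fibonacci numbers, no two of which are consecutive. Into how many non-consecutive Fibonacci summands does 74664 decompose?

subtract 46368 from 74664: 28296 remains
subtract 17711 from 28296: 10585 remains
subtract 6765 from 10585: 3820 remains
subtract 2584 from 3820: 1236 remains
subtract 987 from 1236: 249 remains
subtract 233 from 249: 16 remains
subtract 13 from 16: 3 remains
subtract 3 from 3: 0 remains
74664 = 46368 + 17711 + 6765 + 2584 + 987 + 233 + 13 + 3, which has 8 terms.

8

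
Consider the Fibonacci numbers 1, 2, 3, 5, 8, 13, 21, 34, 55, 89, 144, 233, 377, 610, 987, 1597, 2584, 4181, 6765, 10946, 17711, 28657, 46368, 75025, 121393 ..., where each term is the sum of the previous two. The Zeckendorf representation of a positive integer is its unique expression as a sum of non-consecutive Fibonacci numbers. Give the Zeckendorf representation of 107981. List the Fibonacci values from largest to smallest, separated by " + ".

75025 + 28657 + 4181 + 89 + 21 + 8

Repeatedly subtract the largest Fibonacci number that fits:
107981 − 75025 = 32956
32956 − 28657 = 4299
4299 − 4181 = 118
118 − 89 = 29
29 − 21 = 8
8 − 8 = 0
So 107981 = 75025 + 28657 + 4181 + 89 + 21 + 8, with no two terms consecutive in the sequence.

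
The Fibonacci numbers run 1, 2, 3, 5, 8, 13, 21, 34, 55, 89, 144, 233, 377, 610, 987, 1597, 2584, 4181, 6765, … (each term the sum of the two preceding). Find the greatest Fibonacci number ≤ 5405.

4181 ≤ 5405 < 6765, so the largest Fibonacci number not exceeding 5405 is 4181.

4181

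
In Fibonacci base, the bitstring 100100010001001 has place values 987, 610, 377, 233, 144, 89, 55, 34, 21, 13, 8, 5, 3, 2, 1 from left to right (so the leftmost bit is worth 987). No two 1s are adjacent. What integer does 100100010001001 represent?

1260

Summing the place values of the 1 bits: 987 + 233 + 34 + 5 + 1 = 1260.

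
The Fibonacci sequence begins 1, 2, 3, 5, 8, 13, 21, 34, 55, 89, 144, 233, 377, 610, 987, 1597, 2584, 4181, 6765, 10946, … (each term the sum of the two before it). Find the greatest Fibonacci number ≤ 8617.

6765

6765 ≤ 8617 < 10946, so the largest Fibonacci number not exceeding 8617 is 6765.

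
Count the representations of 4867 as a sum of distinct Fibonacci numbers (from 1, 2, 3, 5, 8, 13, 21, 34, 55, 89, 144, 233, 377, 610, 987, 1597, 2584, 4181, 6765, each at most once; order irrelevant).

Each representation comes from the Zeckendorf form by replacing some F_k with F_{k−1} + F_{k−2} where possible.
4867 = 4181+610+55+21 = 4181+610+55+13+8 = 4181+377+233+55+21 = 4181+610+55+13+5+3 = 4181+610+34+21+13+8 = … (51 more), for 56 in all.

56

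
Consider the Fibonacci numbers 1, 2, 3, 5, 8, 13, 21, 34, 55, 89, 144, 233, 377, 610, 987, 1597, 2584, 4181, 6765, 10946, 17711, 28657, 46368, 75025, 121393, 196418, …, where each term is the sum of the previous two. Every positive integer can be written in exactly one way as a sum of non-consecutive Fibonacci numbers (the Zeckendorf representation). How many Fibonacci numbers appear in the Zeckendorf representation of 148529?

6

Greedy algorithm:
148529: greatest Fibonacci not exceeding it is 121393, leaving 27136
27136: greatest Fibonacci not exceeding it is 17711, leaving 9425
9425: greatest Fibonacci not exceeding it is 6765, leaving 2660
2660: greatest Fibonacci not exceeding it is 2584, leaving 76
76: greatest Fibonacci not exceeding it is 55, leaving 21
21: greatest Fibonacci not exceeding it is 21, leaving 0
148529 = 121393 + 17711 + 6765 + 2584 + 55 + 21, which has 6 terms.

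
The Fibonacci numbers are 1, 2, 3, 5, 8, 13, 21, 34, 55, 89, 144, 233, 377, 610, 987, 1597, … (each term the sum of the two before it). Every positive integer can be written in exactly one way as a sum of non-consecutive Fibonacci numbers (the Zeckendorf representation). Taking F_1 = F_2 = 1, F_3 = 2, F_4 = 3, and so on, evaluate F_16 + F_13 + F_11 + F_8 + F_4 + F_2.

F_16 + F_13 + F_11 + F_8 + F_4 + F_2 = 987 + 233 + 89 + 21 + 3 + 1 = 1334.

1334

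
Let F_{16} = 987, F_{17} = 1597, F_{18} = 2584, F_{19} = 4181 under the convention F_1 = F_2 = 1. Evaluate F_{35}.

9227465

By the addition formula F_{m+n} = F_m F_{n+1} + F_{m−1} F_n with m=17, n=18: F_{35} = 1597·4181 + 987·2584 = 6677057 + 2550408 = 9227465.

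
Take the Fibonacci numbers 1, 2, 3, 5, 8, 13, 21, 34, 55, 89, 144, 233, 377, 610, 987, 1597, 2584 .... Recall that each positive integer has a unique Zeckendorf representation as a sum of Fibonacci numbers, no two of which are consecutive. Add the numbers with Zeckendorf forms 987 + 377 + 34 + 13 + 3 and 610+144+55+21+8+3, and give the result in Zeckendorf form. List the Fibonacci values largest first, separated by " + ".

1597 + 610 + 34 + 13 + 1

The two numbers are 1414 and 841, so their sum is 2255.
Greedily peel off the largest Fibonacci term at each step:
subtract 1597 from 2255: 658 remains
subtract 610 from 658: 48 remains
subtract 34 from 48: 14 remains
subtract 13 from 14: 1 remains
subtract 1 from 1: 0 remains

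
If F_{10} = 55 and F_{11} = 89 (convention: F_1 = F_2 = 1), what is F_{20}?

By the doubling identity F_{2k} = F_k(2F_{k+1} − F_k): F_{20} = 55·(2·89 − 55) = 55·123 = 6765.

6765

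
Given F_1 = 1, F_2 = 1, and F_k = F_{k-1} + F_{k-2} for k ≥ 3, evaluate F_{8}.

Iterating the recurrence up to F_{2} = 1 and F_{1} = 1:
F_{3} = F_{2} + F_{1} = 1 + 1 = 2
F_{4} = F_{3} + F_{2} = 2 + 1 = 3
F_{5} = F_{4} + F_{3} = 3 + 2 = 5
F_{6} = F_{5} + F_{4} = 5 + 3 = 8
F_{7} = F_{6} + F_{5} = 8 + 5 = 13
F_{8} = F_{7} + F_{6} = 13 + 8 = 21

21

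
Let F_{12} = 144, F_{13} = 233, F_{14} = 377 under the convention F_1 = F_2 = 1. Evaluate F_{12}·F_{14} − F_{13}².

-1

144·377 − 233² = 54288 − 54289 = -1. (Cassini's identity: F_{k−1}F_{k+1} − F_k² = (−1)^k.)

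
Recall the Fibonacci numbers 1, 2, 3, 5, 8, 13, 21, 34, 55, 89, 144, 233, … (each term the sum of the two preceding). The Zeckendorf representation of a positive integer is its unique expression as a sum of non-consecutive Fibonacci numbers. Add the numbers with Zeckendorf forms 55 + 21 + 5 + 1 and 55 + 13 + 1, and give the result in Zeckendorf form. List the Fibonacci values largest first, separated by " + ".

144 + 5 + 2

The two numbers are 82 and 69, so their sum is 151.
Repeatedly subtract the largest Fibonacci number that fits:
take 144 (≤ 151); 151 − 144 = 7
take 5 (≤ 7); 7 − 5 = 2
take 2 (≤ 2); 2 − 2 = 0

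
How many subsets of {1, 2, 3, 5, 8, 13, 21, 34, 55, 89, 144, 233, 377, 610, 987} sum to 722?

15

Starting from the Zeckendorf form and repeatedly splitting a term F_k into F_{k−1} + F_{k−2} (when neither is already used) reaches every representation.
722 = 610+89+21+2 = 610+89+13+8+2 = 610+55+34+21+2 = 377+233+89+21+2 = 610+89+13+5+3+2 = … (10 more), for 15 in all.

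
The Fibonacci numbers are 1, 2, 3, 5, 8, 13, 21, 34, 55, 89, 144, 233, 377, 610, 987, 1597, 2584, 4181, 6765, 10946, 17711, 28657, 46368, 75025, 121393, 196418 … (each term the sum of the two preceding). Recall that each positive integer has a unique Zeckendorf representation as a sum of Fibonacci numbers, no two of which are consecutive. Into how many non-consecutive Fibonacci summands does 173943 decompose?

subtract 121393 from 173943: 52550 remains
subtract 46368 from 52550: 6182 remains
subtract 4181 from 6182: 2001 remains
subtract 1597 from 2001: 404 remains
subtract 377 from 404: 27 remains
subtract 21 from 27: 6 remains
subtract 5 from 6: 1 remains
subtract 1 from 1: 0 remains
173943 = 121393 + 46368 + 4181 + 1597 + 377 + 21 + 5 + 1, which has 8 terms.

8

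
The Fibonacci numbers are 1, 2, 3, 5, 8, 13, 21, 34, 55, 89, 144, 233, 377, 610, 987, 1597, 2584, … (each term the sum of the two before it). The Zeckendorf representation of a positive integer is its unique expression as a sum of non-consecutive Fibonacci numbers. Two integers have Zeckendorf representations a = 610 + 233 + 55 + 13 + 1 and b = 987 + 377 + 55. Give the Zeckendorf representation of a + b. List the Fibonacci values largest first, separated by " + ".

1597 + 610 + 89 + 34 + 1

The two numbers are 912 and 1419, so their sum is 2331.
Repeatedly subtract the largest Fibonacci number that fits:
subtract 1597 from 2331: 734 remains
subtract 610 from 734: 124 remains
subtract 89 from 124: 35 remains
subtract 34 from 35: 1 remains
subtract 1 from 1: 0 remains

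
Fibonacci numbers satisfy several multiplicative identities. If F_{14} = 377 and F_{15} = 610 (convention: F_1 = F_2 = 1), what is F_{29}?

By F_{2k+1} = F_k² + F_{k+1}²: F_{29} = 377² + 610² = 142129 + 372100 = 514229.

514229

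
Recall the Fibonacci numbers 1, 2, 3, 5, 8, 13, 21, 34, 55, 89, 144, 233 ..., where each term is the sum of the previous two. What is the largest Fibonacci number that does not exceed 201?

144

144 ≤ 201 < 233, so the largest Fibonacci number not exceeding 201 is 144.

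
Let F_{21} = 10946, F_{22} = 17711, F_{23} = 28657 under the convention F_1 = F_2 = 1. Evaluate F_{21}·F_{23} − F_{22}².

10946·28657 − 17711² = 313679522 − 313679521 = 1. (Cassini's identity: F_{k−1}F_{k+1} − F_k² = (−1)^k.)

1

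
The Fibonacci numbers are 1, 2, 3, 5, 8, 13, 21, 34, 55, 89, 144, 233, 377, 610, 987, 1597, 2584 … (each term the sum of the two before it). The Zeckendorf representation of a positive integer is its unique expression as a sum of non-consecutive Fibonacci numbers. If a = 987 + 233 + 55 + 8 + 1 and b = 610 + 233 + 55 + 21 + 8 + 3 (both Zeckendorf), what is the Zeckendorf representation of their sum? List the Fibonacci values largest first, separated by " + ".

The two numbers are 1284 and 930, so their sum is 2214.
Repeatedly subtract the largest Fibonacci number that fits:
largest Fibonacci ≤ 2214 is 1597; 2214 − 1597 = 617
largest Fibonacci ≤ 617 is 610; 617 − 610 = 7
largest Fibonacci ≤ 7 is 5; 7 − 5 = 2
largest Fibonacci ≤ 2 is 2; 2 − 2 = 0

1597 + 610 + 5 + 2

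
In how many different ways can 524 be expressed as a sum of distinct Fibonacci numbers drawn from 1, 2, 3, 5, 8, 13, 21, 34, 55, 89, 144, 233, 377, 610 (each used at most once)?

16

Each representation comes from the Zeckendorf form by replacing some F_k with F_{k−1} + F_{k−2} where possible.
524 = 377+144+3 = 377+144+2+1 = 377+89+55+3 = … (13 more), for 16 in all.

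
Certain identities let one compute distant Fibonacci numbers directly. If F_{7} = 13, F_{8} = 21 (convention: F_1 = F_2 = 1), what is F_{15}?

610

By the addition formula F_{m+n} = F_m F_{n+1} + F_{m−1} F_n with m=8, n=7: F_{15} = 21·21 + 13·13 = 441 + 169 = 610.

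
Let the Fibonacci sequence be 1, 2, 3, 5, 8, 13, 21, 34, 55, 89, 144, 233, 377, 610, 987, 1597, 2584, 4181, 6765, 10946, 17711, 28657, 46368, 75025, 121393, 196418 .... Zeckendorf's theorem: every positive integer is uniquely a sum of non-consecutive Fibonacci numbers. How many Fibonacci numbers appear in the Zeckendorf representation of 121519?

subtract 121393 from 121519: 126 remains
subtract 89 from 126: 37 remains
subtract 34 from 37: 3 remains
subtract 3 from 3: 0 remains
121519 = 121393 + 89 + 34 + 3, which has 4 terms.

4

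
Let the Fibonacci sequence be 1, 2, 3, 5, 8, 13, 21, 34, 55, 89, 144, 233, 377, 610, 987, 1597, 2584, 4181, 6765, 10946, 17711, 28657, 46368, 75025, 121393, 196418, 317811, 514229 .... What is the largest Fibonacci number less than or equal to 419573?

317811

317811 ≤ 419573 < 514229, so the largest Fibonacci number not exceeding 419573 is 317811.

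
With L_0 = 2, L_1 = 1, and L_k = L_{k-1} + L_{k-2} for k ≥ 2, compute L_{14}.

843

Iterating the recurrence up to L_{9} = 76 and L_{8} = 47:
L_{10} = L_{9} + L_{8} = 76 + 47 = 123
L_{11} = L_{10} + L_{9} = 123 + 76 = 199
L_{12} = L_{11} + L_{10} = 199 + 123 = 322
L_{13} = L_{12} + L_{11} = 322 + 199 = 521
L_{14} = L_{13} + L_{12} = 521 + 322 = 843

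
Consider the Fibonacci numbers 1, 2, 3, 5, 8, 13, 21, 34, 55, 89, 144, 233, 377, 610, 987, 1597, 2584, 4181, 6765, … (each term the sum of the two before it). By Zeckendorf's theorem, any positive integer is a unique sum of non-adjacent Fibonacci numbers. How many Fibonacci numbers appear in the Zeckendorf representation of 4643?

Greedily peel off the largest Fibonacci term at each step:
take 4181 (≤ 4643); 4643 − 4181 = 462
take 377 (≤ 462); 462 − 377 = 85
take 55 (≤ 85); 85 − 55 = 30
take 21 (≤ 30); 30 − 21 = 9
take 8 (≤ 9); 9 − 8 = 1
take 1 (≤ 1); 1 − 1 = 0
4643 = 4181 + 377 + 55 + 21 + 8 + 1, which has 6 terms.

6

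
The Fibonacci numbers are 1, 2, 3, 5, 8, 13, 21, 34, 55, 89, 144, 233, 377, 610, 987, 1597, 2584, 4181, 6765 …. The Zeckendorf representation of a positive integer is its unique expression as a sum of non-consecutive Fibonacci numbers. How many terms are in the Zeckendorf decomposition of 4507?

5

Greedy algorithm:
take 4181 (≤ 4507); 4507 − 4181 = 326
take 233 (≤ 326); 326 − 233 = 93
take 89 (≤ 93); 93 − 89 = 4
take 3 (≤ 4); 4 − 3 = 1
take 1 (≤ 1); 1 − 1 = 0
4507 = 4181 + 233 + 89 + 3 + 1, which has 5 terms.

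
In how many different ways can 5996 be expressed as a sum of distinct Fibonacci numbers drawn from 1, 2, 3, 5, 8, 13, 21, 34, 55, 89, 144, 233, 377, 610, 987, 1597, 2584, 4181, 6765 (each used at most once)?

5996 = 4181+1597+144+55+13+5+1 = 4181+1597+144+55+13+3+2+1 = 4181+1597+144+34+21+13+5+1 = 4181+987+610+144+55+13+5+1 = 4181+1597+144+55+8+5+3+2+1 = … (40 more), for 45 in all.

45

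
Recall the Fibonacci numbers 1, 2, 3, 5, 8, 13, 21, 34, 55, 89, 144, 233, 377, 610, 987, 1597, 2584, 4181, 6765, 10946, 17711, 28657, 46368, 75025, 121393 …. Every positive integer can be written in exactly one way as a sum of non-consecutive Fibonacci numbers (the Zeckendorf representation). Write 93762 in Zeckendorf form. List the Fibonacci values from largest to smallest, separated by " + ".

Repeatedly subtract the largest Fibonacci number that fits:
93762: greatest Fibonacci not exceeding it is 75025, leaving 18737
18737: greatest Fibonacci not exceeding it is 17711, leaving 1026
1026: greatest Fibonacci not exceeding it is 987, leaving 39
39: greatest Fibonacci not exceeding it is 34, leaving 5
5: greatest Fibonacci not exceeding it is 5, leaving 0
So 93762 = 75025 + 17711 + 987 + 34 + 5, with no two terms consecutive in the sequence.

75025 + 17711 + 987 + 34 + 5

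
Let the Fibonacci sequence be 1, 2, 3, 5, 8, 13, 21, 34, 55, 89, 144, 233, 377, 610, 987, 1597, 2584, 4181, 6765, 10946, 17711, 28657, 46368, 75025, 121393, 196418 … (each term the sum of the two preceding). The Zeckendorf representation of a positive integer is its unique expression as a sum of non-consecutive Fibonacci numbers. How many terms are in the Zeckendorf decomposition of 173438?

Repeatedly subtract the largest Fibonacci number that fits:
121393 ≤ 173438 < 196418, so take 121393; remainder 52045
46368 ≤ 52045 < 75025, so take 46368; remainder 5677
4181 ≤ 5677 < 6765, so take 4181; remainder 1496
987 ≤ 1496 < 1597, so take 987; remainder 509
377 ≤ 509 < 610, so take 377; remainder 132
89 ≤ 132 < 144, so take 89; remainder 43
34 ≤ 43 < 55, so take 34; remainder 9
8 ≤ 9 < 13, so take 8; remainder 1
1 ≤ 1 < 2, so take 1; remainder 0
173438 = 121393 + 46368 + 4181 + 987 + 377 + 89 + 34 + 8 + 1, which has 9 terms.

9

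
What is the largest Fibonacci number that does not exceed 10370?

6765

6765 ≤ 10370 < 10946, so the largest Fibonacci number not exceeding 10370 is 6765.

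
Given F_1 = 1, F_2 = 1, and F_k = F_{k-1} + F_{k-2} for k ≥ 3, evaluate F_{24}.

46368

Iterating the recurrence up to F_{20} = 6765 and F_{19} = 4181:
F_{21} = F_{20} + F_{19} = 6765 + 4181 = 10946
F_{22} = F_{21} + F_{20} = 10946 + 6765 = 17711
F_{23} = F_{22} + F_{21} = 17711 + 10946 = 28657
F_{24} = F_{23} + F_{22} = 28657 + 17711 = 46368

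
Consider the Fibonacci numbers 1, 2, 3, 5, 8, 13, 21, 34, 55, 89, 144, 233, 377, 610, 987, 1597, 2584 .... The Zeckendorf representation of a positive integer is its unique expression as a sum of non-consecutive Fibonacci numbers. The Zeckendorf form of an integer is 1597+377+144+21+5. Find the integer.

1597+377+144+21+5 = 2144.

2144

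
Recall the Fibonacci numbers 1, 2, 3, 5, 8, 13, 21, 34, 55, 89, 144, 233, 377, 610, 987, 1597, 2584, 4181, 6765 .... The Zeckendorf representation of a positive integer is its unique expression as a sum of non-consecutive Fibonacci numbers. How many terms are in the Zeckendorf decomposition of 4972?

5

4181 ≤ 4972 < 6765, so take 4181; remainder 791
610 ≤ 791 < 987, so take 610; remainder 181
144 ≤ 181 < 233, so take 144; remainder 37
34 ≤ 37 < 55, so take 34; remainder 3
3 ≤ 3 < 5, so take 3; remainder 0
4972 = 4181 + 610 + 144 + 34 + 3, which has 5 terms.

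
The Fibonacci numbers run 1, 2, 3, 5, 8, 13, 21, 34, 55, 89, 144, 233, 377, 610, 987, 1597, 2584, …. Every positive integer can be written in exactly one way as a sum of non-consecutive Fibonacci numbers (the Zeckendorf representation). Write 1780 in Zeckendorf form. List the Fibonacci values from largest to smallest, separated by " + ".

1597 + 144 + 34 + 5

subtract 1597 from 1780: 183 remains
subtract 144 from 183: 39 remains
subtract 34 from 39: 5 remains
subtract 5 from 5: 0 remains
So 1780 = 1597 + 144 + 34 + 5, with no two terms consecutive in the sequence.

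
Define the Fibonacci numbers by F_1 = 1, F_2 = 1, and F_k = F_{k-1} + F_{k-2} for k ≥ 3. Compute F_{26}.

121393

Iterating the recurrence up to F_{19} = 4181 and F_{18} = 2584:
F_{20} = F_{19} + F_{18} = 4181 + 2584 = 6765
F_{21} = F_{20} + F_{19} = 6765 + 4181 = 10946
F_{22} = F_{21} + F_{20} = 10946 + 6765 = 17711
F_{23} = F_{22} + F_{21} = 17711 + 10946 = 28657
F_{24} = F_{23} + F_{22} = 28657 + 17711 = 46368
F_{25} = F_{24} + F_{23} = 46368 + 28657 = 75025
F_{26} = F_{25} + F_{24} = 75025 + 46368 = 121393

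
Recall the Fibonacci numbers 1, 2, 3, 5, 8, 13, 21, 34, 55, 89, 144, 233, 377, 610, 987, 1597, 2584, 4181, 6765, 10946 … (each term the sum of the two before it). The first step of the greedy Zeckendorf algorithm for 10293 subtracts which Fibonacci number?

6765

6765 ≤ 10293 < 10946, so the largest Fibonacci number not exceeding 10293 is 6765.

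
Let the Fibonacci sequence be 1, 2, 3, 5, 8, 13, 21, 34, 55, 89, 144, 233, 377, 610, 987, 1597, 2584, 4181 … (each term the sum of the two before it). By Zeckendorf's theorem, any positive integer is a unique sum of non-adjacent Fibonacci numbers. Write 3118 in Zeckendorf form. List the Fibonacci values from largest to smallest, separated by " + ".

2584 + 377 + 144 + 13

Greedily peel off the largest Fibonacci term at each step:
3118 − 2584 = 534
534 − 377 = 157
157 − 144 = 13
13 − 13 = 0
So 3118 = 2584 + 377 + 144 + 13, with no two terms consecutive in the sequence.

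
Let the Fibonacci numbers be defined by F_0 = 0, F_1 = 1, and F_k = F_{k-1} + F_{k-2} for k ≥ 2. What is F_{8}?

21

F_{2} = F_{1} + F_{0} = 1 + 0 = 1
F_{3} = F_{2} + F_{1} = 1 + 1 = 2
F_{4} = F_{3} + F_{2} = 2 + 1 = 3
F_{5} = F_{4} + F_{3} = 3 + 2 = 5
F_{6} = F_{5} + F_{4} = 5 + 3 = 8
F_{7} = F_{6} + F_{5} = 8 + 5 = 13
F_{8} = F_{7} + F_{6} = 13 + 8 = 21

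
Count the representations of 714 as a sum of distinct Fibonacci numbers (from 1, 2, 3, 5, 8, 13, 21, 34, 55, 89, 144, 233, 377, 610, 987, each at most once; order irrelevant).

13

714 = 610+89+13+2 = 610+89+8+5+2 = 610+55+34+13+2 = 377+233+89+13+2 = … (9 more), for 13 in all.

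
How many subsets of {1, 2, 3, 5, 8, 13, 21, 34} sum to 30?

3

30 = 21+8+1 = 21+5+3+1 = 13+8+5+3+1 — 3 representations.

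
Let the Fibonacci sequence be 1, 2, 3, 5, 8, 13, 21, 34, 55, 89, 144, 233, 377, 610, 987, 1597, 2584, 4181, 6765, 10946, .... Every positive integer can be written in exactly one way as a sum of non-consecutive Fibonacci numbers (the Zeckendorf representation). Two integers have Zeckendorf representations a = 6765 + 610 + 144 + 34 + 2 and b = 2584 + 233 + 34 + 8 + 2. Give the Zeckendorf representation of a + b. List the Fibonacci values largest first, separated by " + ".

6765 + 2584 + 987 + 55 + 21 + 3 + 1

The two numbers are 7555 and 2861, so their sum is 10416.
Repeatedly subtract the largest Fibonacci number that fits:
10416 − 6765 = 3651
3651 − 2584 = 1067
1067 − 987 = 80
80 − 55 = 25
25 − 21 = 4
4 − 3 = 1
1 − 1 = 0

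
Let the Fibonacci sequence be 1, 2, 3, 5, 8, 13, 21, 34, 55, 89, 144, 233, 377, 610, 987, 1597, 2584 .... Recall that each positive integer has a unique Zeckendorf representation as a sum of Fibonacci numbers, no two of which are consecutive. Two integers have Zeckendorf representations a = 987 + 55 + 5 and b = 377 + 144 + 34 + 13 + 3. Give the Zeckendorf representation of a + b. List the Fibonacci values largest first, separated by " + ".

1597 + 21

The two numbers are 1047 and 571, so their sum is 1618.
Repeatedly subtract the largest Fibonacci number that fits:
largest Fibonacci ≤ 1618 is 1597; 1618 − 1597 = 21
largest Fibonacci ≤ 21 is 21; 21 − 21 = 0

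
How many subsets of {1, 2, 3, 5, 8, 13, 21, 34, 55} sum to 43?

Starting from the Zeckendorf form and repeatedly splitting a term F_k into F_{k−1} + F_{k−2} (when neither is already used) reaches every representation.
43 = 34+8+1 = 34+5+3+1 = 21+13+8+1 = 21+13+5+3+1 — 4 representations.

4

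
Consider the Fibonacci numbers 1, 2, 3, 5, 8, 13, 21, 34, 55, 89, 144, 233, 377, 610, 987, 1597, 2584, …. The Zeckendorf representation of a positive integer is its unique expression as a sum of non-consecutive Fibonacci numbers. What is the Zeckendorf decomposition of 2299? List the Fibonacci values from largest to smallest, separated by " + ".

Repeatedly subtract the largest Fibonacci number that fits:
largest Fibonacci ≤ 2299 is 1597; 2299 − 1597 = 702
largest Fibonacci ≤ 702 is 610; 702 − 610 = 92
largest Fibonacci ≤ 92 is 89; 92 − 89 = 3
largest Fibonacci ≤ 3 is 3; 3 − 3 = 0
So 2299 = 1597 + 610 + 89 + 3, with no two terms consecutive in the sequence.

1597 + 610 + 89 + 3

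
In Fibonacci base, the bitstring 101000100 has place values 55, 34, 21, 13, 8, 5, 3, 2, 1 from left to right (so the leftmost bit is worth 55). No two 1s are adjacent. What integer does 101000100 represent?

Summing the place values of the 1 bits: 55 + 21 + 3 = 79.

79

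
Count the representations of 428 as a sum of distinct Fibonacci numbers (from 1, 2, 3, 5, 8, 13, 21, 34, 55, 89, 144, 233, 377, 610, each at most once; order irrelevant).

9

Starting from the Zeckendorf form and repeatedly splitting a term F_k into F_{k−1} + F_{k−2} (when neither is already used) reaches every representation.
428 = 377+34+13+3+1 = 377+34+8+5+3+1 = 233+144+34+13+3+1 = … (6 more), for 9 in all.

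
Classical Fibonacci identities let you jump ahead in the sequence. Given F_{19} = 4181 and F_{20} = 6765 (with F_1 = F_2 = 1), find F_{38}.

By the doubling identity F_{2k} = F_k(2F_{k+1} − F_k): F_{38} = 4181·(2·6765 − 4181) = 4181·9349 = 39088169.

39088169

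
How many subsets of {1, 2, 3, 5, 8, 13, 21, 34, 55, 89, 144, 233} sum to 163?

Each representation comes from the Zeckendorf form by replacing some F_k with F_{k−1} + F_{k−2} where possible.
163 = 144+13+5+1 = 144+13+3+2+1 = 89+55+13+5+1 = … (6 more), for 9 in all.

9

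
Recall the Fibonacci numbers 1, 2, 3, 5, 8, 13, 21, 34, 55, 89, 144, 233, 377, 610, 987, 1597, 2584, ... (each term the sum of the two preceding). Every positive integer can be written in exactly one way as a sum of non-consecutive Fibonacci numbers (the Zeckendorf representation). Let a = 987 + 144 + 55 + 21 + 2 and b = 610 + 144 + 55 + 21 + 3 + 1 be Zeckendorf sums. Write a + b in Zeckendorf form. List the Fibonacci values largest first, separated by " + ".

1597 + 377 + 55 + 13 + 1

The two numbers are 1209 and 834, so their sum is 2043.
2043 − 1597 = 446
446 − 377 = 69
69 − 55 = 14
14 − 13 = 1
1 − 1 = 0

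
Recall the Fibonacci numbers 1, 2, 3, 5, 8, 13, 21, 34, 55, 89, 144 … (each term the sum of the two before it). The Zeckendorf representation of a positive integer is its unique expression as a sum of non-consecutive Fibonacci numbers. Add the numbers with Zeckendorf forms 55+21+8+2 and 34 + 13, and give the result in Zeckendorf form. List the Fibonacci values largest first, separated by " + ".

89 + 34 + 8 + 2

The two numbers are 86 and 47, so their sum is 133.
largest Fibonacci ≤ 133 is 89; 133 − 89 = 44
largest Fibonacci ≤ 44 is 34; 44 − 34 = 10
largest Fibonacci ≤ 10 is 8; 10 − 8 = 2
largest Fibonacci ≤ 2 is 2; 2 − 2 = 0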